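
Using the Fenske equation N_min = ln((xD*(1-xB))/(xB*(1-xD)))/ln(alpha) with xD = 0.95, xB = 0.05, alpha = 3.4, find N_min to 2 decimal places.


N_min = ln((xD*(1-xB))/(xB*(1-xD))) / ln(alpha)
Numerator inside ln: 0.9025 / 0.0025 = 361.0
ln(361.0) = 5.888878
ln(alpha) = ln(3.4) = 1.223775
N_min = 5.888878 / 1.223775 = 4.81


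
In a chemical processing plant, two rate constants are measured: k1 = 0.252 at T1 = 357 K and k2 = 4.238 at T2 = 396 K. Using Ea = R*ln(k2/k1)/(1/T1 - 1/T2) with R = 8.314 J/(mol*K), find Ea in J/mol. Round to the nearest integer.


Ea = R * ln(k2/k1) / (1/T1 - 1/T2)
ln(k2/k1) = ln(4.238/0.252) = 2.8224177
1/T1 - 1/T2 = 1/357 - 1/396 = 0.000275867923
Ea = 8.314 * 2.8224177 / 0.000275867923
Ea = 85061 J/mol


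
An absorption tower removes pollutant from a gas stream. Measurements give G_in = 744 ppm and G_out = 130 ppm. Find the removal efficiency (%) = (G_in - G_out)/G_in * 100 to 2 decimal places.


Efficiency = (G_in - G_out) / G_in * 100%
Efficiency = (744 - 130) / 744 * 100
Efficiency = 614 / 744 * 100
Efficiency = 82.53%


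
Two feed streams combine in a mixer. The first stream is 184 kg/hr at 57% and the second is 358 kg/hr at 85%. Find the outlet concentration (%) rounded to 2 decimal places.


Mass balance on solute: F1*x1 + F2*x2 = F3*x3
F3 = F1 + F2 = 184 + 358 = 542 kg/hr
x3 = (F1*x1 + F2*x2)/F3
x3 = (184*0.57 + 358*0.85) / 542
x3 = 75.49%


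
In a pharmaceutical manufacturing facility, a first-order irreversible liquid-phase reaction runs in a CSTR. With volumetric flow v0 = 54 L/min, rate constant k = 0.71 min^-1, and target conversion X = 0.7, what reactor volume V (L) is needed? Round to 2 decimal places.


V = v0 * X / (k * (1 - X))
V = 54 * 0.7 / (0.71 * (1 - 0.7))
V = 37.8 / (0.71 * 0.3)
V = 37.8 / 0.213
V = 177.46 L


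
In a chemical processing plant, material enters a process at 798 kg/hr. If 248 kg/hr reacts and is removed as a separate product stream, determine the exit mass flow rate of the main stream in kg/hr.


Steady-state mass balance on the main outlet: F_out = F_in - F_removed
F_out = 798 - 248
F_out = 550 kg/hr


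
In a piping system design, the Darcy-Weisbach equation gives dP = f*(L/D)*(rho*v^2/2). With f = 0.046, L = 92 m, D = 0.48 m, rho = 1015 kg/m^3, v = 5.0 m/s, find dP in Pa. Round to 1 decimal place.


dP = f * (L/D) * (rho*v^2/2)
dP = 0.046 * (92/0.48) * (1015*5.0^2/2)
L/D = 191.66666667
rho*v^2/2 = 1015*25.0/2 = 12687.5
dP = 0.046 * 191.66666667 * 12687.5
dP = 111861.5 Pa


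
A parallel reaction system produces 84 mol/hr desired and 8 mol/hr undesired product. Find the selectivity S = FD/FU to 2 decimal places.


S = desired product rate / undesired product rate
S = 84 / 8
S = 10.50


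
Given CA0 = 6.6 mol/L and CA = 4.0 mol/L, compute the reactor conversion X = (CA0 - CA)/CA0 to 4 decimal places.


X = (CA0 - CA) / CA0
X = (6.6 - 4.0) / 6.6
X = 2.6 / 6.6
X = 0.3939


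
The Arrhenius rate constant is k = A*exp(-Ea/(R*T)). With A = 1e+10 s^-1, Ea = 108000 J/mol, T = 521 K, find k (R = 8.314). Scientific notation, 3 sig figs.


k = A * exp(-Ea/(R*T))
k = 1e+10 * exp(-108000 / (8.314 * 521))
k = 1e+10 * exp(-24.933085)
k = 1.48e-01


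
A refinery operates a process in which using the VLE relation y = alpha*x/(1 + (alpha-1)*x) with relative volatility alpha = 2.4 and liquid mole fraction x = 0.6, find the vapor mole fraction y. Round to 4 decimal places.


y = alpha*x / (1 + (alpha-1)*x)
y = 2.4*0.6 / (1 + (2.4-1)*0.6)
y = 1.44 / (1 + 0.84)
y = 1.44 / 1.84
y = 0.7826


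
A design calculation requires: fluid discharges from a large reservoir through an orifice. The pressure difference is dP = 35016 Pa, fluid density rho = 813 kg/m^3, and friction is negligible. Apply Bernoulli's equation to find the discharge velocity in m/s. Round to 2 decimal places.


v = sqrt(2*dP/rho)
v = sqrt(2*35016/813)
v = sqrt(86.140221)
v = 9.28 m/s


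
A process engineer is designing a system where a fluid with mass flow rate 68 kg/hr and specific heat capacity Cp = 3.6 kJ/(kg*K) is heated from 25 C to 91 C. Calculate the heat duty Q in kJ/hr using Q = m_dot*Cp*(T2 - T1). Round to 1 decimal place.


Q = m_dot * Cp * (T2 - T1)
Q = 68 * 3.6 * (91 - 25)
Q = 68 * 3.6 * 66
Q = 16156.8 kJ/hr


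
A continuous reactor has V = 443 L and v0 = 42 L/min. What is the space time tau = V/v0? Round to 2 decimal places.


tau = V / v0
tau = 443 / 42
tau = 10.55 min


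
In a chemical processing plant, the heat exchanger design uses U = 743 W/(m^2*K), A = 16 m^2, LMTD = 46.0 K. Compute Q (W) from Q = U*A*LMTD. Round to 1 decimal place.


Q = U * A * LMTD
Q = 743 * 16 * 46.0
Q = 546848.0 W


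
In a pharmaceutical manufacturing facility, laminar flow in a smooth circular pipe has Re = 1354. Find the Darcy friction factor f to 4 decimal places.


f = 64 / Re
f = 64 / 1354
f = 0.0473


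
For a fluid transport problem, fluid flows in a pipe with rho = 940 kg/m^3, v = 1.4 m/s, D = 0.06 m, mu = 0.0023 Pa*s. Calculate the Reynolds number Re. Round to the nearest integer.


Re = rho * v * D / mu
Re = 940 * 1.4 * 0.06 / 0.0023
Re = 78.96 / 0.0023
Re = 34330


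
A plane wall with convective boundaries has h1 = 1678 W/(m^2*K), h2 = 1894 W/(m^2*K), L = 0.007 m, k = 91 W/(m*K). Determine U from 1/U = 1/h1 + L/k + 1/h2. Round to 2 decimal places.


1/U = 1/h1 + L/k + 1/h2
1/U = 1/1678 + 0.007/91 + 1/1894
1/U = 0.0005959476 + 7.69231e-05 + 0.0005279831
1/U = 0.0012008538
U = 832.74 W/(m^2*K)


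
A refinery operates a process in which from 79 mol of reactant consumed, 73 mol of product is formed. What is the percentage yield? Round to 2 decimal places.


Yield = (moles product / moles consumed) * 100%
Yield = (73 / 79) * 100
Yield = 0.9241 * 100
Yield = 92.41%


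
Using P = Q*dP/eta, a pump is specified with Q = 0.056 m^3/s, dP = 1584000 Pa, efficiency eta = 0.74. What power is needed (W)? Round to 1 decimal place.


P = Q * dP / eta
P = 0.056 * 1584000 / 0.74
P = 88704.0 / 0.74
P = 119870.3 W


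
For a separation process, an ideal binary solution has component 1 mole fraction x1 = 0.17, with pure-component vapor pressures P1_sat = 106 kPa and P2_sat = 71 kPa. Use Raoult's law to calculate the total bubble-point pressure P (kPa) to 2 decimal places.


P = x1*P1_sat + x2*P2_sat
x2 = 1 - x1 = 1 - 0.17 = 0.83
P = 0.17*106 + 0.83*71
P = 18.02 + 58.93
P = 76.95 kPa


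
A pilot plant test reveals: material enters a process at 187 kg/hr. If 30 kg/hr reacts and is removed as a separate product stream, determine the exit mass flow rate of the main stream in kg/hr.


Steady-state mass balance on the main outlet: F_out = F_in - F_removed
F_out = 187 - 30
F_out = 157 kg/hr


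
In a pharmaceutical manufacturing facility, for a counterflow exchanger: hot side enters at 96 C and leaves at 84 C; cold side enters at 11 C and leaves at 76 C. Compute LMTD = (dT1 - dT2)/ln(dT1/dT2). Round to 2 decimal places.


dT1 = Th_in - Tc_out = 96 - 76 = 20
dT2 = Th_out - Tc_in = 84 - 11 = 73
LMTD = (dT1 - dT2) / ln(dT1/dT2)
LMTD = (20 - 73) / ln(20/73)
LMTD = 40.94 K


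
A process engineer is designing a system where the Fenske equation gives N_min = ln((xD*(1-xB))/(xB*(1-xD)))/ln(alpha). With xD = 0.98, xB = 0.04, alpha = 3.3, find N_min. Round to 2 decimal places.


N_min = ln((xD*(1-xB))/(xB*(1-xD))) / ln(alpha)
Numerator inside ln: 0.9408 / 0.0008 = 1176.0
ln(1176.0) = 7.069874
ln(alpha) = ln(3.3) = 1.193922
N_min = 7.069874 / 1.193922 = 5.92


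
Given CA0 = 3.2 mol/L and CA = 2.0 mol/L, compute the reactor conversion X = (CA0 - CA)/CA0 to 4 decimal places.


X = (CA0 - CA) / CA0
X = (3.2 - 2.0) / 3.2
X = 1.2 / 3.2
X = 0.3750


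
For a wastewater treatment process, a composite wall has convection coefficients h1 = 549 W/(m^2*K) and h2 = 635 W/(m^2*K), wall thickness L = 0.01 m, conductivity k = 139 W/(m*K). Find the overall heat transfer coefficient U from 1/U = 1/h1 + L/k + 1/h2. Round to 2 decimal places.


1/U = 1/h1 + L/k + 1/h2
1/U = 1/549 + 0.01/139 + 1/635
1/U = 0.0018214936 + 7.19424e-05 + 0.0015748031
1/U = 0.0034682391
U = 288.33 W/(m^2*K)


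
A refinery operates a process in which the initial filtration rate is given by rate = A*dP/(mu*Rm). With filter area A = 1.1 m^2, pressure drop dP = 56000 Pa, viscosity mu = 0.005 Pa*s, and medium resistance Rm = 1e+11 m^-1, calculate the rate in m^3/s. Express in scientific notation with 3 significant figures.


rate = A * dP / (mu * Rm)
rate = 1.1 * 56000 / (0.005 * 1e+11)
rate = 61600.0 / 5.000e+08
rate = 1.23e-04 m^3/s


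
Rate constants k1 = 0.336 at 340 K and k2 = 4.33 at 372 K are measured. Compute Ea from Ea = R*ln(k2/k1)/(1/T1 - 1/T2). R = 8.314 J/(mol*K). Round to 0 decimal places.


Ea = R * ln(k2/k1) / (1/T1 - 1/T2)
ln(k2/k1) = ln(4.33/0.336) = 2.5562117
1/T1 - 1/T2 = 1/340 - 1/372 = 0.000253004428
Ea = 8.314 * 2.5562117 / 0.000253004428
Ea = 84000 J/mol


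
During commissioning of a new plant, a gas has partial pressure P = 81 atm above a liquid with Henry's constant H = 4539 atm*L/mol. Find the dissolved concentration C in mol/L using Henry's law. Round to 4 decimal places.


C = P / H
C = 81 / 4539
C = 0.0178 mol/L


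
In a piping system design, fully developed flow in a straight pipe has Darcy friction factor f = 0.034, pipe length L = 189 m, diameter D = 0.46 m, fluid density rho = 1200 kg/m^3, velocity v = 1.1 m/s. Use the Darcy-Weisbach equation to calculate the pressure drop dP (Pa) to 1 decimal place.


dP = f * (L/D) * (rho*v^2/2)
dP = 0.034 * (189/0.46) * (1200*1.1^2/2)
L/D = 410.86956522
rho*v^2/2 = 1200*1.21/2 = 726.0
dP = 0.034 * 410.86956522 * 726.0
dP = 10141.9 Pa


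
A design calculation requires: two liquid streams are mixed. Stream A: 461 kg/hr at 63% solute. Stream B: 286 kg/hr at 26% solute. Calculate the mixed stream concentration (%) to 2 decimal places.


Mass balance on solute: F1*x1 + F2*x2 = F3*x3
F3 = F1 + F2 = 461 + 286 = 747 kg/hr
x3 = (F1*x1 + F2*x2)/F3
x3 = (461*0.63 + 286*0.26) / 747
x3 = 48.83%


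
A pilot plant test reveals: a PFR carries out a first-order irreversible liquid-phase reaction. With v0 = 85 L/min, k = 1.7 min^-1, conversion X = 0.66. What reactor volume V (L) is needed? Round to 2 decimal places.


V = (v0/k) * ln(1/(1-X))
V = (85/1.7) * ln(1/(1-0.66))
V = 50.0 * ln(2.941176)
V = 50.0 * 1.07881
V = 53.94 L


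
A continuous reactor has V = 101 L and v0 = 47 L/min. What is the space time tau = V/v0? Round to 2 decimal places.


tau = V / v0
tau = 101 / 47
tau = 2.15 min


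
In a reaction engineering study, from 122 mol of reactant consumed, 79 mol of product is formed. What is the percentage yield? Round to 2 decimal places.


Yield = (moles product / moles consumed) * 100%
Yield = (79 / 122) * 100
Yield = 0.6475 * 100
Yield = 64.75%


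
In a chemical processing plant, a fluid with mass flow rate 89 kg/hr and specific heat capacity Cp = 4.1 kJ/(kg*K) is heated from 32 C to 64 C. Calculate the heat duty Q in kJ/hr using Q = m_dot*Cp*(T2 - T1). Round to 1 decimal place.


Q = m_dot * Cp * (T2 - T1)
Q = 89 * 4.1 * (64 - 32)
Q = 89 * 4.1 * 32
Q = 11676.8 kJ/hr


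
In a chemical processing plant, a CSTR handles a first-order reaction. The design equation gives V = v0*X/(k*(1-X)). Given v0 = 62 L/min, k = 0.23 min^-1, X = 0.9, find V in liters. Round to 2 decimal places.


V = v0 * X / (k * (1 - X))
V = 62 * 0.9 / (0.23 * (1 - 0.9))
V = 55.8 / (0.23 * 0.1)
V = 55.8 / 0.023
V = 2426.09 L


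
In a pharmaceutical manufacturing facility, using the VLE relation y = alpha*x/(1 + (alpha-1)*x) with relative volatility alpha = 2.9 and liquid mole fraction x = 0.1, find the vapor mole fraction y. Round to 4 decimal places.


y = alpha*x / (1 + (alpha-1)*x)
y = 2.9*0.1 / (1 + (2.9-1)*0.1)
y = 0.29 / (1 + 0.19)
y = 0.29 / 1.19
y = 0.2437


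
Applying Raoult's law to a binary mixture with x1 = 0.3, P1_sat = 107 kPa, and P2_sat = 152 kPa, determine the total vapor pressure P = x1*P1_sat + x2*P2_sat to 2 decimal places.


P = x1*P1_sat + x2*P2_sat
x2 = 1 - x1 = 1 - 0.3 = 0.7
P = 0.3*107 + 0.7*152
P = 32.1 + 106.4
P = 138.50 kPa


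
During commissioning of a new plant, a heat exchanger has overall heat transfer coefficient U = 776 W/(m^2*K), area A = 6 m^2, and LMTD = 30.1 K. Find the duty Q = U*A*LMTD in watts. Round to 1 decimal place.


Q = U * A * LMTD
Q = 776 * 6 * 30.1
Q = 140145.6 W


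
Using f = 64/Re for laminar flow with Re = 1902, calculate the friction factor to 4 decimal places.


f = 64 / Re
f = 64 / 1902
f = 0.0336


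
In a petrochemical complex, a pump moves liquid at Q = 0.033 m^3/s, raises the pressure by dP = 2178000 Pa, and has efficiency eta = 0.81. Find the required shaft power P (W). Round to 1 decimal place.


P = Q * dP / eta
P = 0.033 * 2178000 / 0.81
P = 71874.0 / 0.81
P = 88733.3 W


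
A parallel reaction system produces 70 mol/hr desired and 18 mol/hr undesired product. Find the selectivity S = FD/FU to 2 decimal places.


S = desired product rate / undesired product rate
S = 70 / 18
S = 3.89


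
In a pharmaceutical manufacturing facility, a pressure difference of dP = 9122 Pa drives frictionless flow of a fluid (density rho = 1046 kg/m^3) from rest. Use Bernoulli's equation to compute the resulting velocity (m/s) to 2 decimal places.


v = sqrt(2*dP/rho)
v = sqrt(2*9122/1046)
v = sqrt(17.441683)
v = 4.18 m/s


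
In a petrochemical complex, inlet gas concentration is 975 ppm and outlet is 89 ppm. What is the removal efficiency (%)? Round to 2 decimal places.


Efficiency = (G_in - G_out) / G_in * 100%
Efficiency = (975 - 89) / 975 * 100
Efficiency = 886 / 975 * 100
Efficiency = 90.87%


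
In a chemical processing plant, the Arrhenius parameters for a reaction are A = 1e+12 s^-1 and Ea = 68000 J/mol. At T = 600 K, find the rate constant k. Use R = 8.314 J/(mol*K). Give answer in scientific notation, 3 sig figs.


k = A * exp(-Ea/(R*T))
k = 1e+12 * exp(-68000 / (8.314 * 600))
k = 1e+12 * exp(-13.631625)
k = 1.20e+06


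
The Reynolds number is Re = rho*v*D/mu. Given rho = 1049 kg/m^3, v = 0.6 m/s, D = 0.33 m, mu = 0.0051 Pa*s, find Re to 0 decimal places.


Re = rho * v * D / mu
Re = 1049 * 0.6 * 0.33 / 0.0051
Re = 207.702 / 0.0051
Re = 40726


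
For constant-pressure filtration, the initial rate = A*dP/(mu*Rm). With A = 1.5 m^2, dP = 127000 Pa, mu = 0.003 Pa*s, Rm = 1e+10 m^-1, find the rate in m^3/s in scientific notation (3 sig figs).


rate = A * dP / (mu * Rm)
rate = 1.5 * 127000 / (0.003 * 1e+10)
rate = 190500.0 / 3.000e+07
rate = 6.35e-03 m^3/s


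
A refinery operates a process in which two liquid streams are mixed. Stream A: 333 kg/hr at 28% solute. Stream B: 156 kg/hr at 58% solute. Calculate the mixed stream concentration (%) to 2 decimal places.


Mass balance on solute: F1*x1 + F2*x2 = F3*x3
F3 = F1 + F2 = 333 + 156 = 489 kg/hr
x3 = (F1*x1 + F2*x2)/F3
x3 = (333*0.28 + 156*0.58) / 489
x3 = 37.57%


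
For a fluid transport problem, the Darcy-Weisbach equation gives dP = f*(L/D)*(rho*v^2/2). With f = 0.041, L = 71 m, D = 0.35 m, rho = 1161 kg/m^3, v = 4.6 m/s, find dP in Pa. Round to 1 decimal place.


dP = f * (L/D) * (rho*v^2/2)
dP = 0.041 * (71/0.35) * (1161*4.6^2/2)
L/D = 202.85714286
rho*v^2/2 = 1161*21.16/2 = 12283.38
dP = 0.041 * 202.85714286 * 12283.38
dP = 102162.6 Pa


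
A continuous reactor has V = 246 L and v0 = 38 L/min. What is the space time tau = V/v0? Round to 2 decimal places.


tau = V / v0
tau = 246 / 38
tau = 6.47 min


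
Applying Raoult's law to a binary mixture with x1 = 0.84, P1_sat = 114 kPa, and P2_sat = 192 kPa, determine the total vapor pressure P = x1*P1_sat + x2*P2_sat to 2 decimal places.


P = x1*P1_sat + x2*P2_sat
x2 = 1 - x1 = 1 - 0.84 = 0.16
P = 0.84*114 + 0.16*192
P = 95.76 + 30.72
P = 126.48 kPa


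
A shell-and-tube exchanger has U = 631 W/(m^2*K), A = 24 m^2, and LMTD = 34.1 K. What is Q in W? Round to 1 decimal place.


Q = U * A * LMTD
Q = 631 * 24 * 34.1
Q = 516410.4 W


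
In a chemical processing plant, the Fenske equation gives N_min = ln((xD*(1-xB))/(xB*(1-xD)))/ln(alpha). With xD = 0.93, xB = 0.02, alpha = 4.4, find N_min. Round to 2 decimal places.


N_min = ln((xD*(1-xB))/(xB*(1-xD))) / ln(alpha)
Numerator inside ln: 0.9114 / 0.0014 = 651.0
ln(651.0) = 6.47851
ln(alpha) = ln(4.4) = 1.481605
N_min = 6.47851 / 1.481605 = 4.37


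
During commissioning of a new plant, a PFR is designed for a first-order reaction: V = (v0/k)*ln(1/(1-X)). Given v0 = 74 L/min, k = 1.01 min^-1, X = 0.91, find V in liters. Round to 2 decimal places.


V = (v0/k) * ln(1/(1-X))
V = (74/1.01) * ln(1/(1-0.91))
V = 73.267327 * ln(11.111111)
V = 73.267327 * 2.407946
V = 176.42 L


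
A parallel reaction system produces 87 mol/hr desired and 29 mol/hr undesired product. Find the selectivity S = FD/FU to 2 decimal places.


S = desired product rate / undesired product rate
S = 87 / 29
S = 3.00


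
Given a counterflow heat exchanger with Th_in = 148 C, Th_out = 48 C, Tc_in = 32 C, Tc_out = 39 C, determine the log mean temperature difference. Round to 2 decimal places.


dT1 = Th_in - Tc_out = 148 - 39 = 109
dT2 = Th_out - Tc_in = 48 - 32 = 16
LMTD = (dT1 - dT2) / ln(dT1/dT2)
LMTD = (109 - 16) / ln(109/16)
LMTD = 48.47 K


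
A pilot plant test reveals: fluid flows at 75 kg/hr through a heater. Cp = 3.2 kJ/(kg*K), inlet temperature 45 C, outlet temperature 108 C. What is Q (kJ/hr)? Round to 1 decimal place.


Q = m_dot * Cp * (T2 - T1)
Q = 75 * 3.2 * (108 - 45)
Q = 75 * 3.2 * 63
Q = 15120.0 kJ/hr


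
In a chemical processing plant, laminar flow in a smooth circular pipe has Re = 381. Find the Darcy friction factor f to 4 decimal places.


f = 64 / Re
f = 64 / 381
f = 0.1680


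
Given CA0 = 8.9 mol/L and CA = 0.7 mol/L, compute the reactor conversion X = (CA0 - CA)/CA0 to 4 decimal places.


X = (CA0 - CA) / CA0
X = (8.9 - 0.7) / 8.9
X = 8.2 / 8.9
X = 0.9213


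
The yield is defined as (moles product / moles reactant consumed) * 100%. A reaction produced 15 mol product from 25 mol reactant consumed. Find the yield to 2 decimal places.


Yield = (moles product / moles consumed) * 100%
Yield = (15 / 25) * 100
Yield = 0.6 * 100
Yield = 60.00%


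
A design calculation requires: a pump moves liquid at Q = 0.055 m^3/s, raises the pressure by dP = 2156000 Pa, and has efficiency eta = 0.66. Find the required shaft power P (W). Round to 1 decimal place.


P = Q * dP / eta
P = 0.055 * 2156000 / 0.66
P = 118580.0 / 0.66
P = 179666.7 W


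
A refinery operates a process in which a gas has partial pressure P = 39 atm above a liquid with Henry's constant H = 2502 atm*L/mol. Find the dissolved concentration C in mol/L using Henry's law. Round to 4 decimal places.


C = P / H
C = 39 / 2502
C = 0.0156 mol/L


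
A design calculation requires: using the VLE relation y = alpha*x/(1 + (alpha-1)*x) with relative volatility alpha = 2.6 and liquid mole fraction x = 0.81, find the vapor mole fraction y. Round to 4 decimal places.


y = alpha*x / (1 + (alpha-1)*x)
y = 2.6*0.81 / (1 + (2.6-1)*0.81)
y = 2.106 / (1 + 1.296)
y = 2.106 / 2.296
y = 0.9172


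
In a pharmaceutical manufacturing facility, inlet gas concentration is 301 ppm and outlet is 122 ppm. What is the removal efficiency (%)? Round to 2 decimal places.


Efficiency = (G_in - G_out) / G_in * 100%
Efficiency = (301 - 122) / 301 * 100
Efficiency = 179 / 301 * 100
Efficiency = 59.47%


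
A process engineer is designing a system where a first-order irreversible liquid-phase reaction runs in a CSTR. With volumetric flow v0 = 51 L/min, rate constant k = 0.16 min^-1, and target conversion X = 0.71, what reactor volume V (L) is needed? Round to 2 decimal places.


V = v0 * X / (k * (1 - X))
V = 51 * 0.71 / (0.16 * (1 - 0.71))
V = 36.21 / (0.16 * 0.29)
V = 36.21 / 0.0464
V = 780.39 L


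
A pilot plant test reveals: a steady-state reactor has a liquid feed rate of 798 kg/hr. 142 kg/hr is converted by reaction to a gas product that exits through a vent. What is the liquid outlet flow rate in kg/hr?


Steady-state mass balance on the main outlet: F_out = F_in - F_removed
F_out = 798 - 142
F_out = 656 kg/hr


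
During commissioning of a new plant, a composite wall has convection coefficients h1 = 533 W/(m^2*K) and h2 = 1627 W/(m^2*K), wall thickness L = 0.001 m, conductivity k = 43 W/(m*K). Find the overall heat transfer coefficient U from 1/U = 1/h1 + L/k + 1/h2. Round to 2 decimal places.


1/U = 1/h1 + L/k + 1/h2
1/U = 1/533 + 0.001/43 + 1/1627
1/U = 0.0018761726 + 2.32558e-05 + 0.0006146281
1/U = 0.0025140565
U = 397.76 W/(m^2*K)


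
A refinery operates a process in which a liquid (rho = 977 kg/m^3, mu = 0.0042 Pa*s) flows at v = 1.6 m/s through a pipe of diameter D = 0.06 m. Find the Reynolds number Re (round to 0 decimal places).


Re = rho * v * D / mu
Re = 977 * 1.6 * 0.06 / 0.0042
Re = 93.792 / 0.0042
Re = 22331


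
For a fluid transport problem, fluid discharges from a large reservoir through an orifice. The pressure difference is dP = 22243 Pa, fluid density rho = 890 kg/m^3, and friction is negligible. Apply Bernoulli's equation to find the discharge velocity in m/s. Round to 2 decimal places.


v = sqrt(2*dP/rho)
v = sqrt(2*22243/890)
v = sqrt(49.98427)
v = 7.07 m/s


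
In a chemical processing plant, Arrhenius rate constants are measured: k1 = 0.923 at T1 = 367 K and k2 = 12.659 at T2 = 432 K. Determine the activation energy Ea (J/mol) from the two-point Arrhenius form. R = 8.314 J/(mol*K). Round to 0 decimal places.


Ea = R * ln(k2/k1) / (1/T1 - 1/T2)
ln(k2/k1) = ln(12.659/0.923) = 2.6184945
1/T1 - 1/T2 = 1/367 - 1/432 = 0.000409980826
Ea = 8.314 * 2.6184945 / 0.000409980826
Ea = 53100 J/mol


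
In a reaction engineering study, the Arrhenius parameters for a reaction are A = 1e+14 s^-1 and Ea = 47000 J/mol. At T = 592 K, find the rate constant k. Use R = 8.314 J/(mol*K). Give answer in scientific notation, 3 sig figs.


k = A * exp(-Ea/(R*T))
k = 1e+14 * exp(-47000 / (8.314 * 592))
k = 1e+14 * exp(-9.549181)
k = 7.13e+09


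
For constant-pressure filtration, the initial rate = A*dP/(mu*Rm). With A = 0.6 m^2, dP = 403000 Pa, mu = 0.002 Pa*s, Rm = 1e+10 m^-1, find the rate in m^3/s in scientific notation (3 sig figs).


rate = A * dP / (mu * Rm)
rate = 0.6 * 403000 / (0.002 * 1e+10)
rate = 241800.0 / 2.000e+07
rate = 1.21e-02 m^3/s


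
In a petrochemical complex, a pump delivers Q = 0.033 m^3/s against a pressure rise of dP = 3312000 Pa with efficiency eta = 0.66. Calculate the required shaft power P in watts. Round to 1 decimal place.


P = Q * dP / eta
P = 0.033 * 3312000 / 0.66
P = 109296.0 / 0.66
P = 165600.0 W


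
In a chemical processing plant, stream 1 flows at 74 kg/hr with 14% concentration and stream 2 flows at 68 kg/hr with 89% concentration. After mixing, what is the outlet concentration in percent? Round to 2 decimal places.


Mass balance on solute: F1*x1 + F2*x2 = F3*x3
F3 = F1 + F2 = 74 + 68 = 142 kg/hr
x3 = (F1*x1 + F2*x2)/F3
x3 = (74*0.14 + 68*0.89) / 142
x3 = 49.92%


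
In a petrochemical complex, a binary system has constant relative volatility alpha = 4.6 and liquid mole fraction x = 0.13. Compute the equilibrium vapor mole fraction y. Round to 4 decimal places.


y = alpha*x / (1 + (alpha-1)*x)
y = 4.6*0.13 / (1 + (4.6-1)*0.13)
y = 0.598 / (1 + 0.468)
y = 0.598 / 1.468
y = 0.4074


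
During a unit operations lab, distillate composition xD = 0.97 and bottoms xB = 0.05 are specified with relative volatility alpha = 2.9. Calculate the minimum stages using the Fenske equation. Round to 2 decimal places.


N_min = ln((xD*(1-xB))/(xB*(1-xD))) / ln(alpha)
Numerator inside ln: 0.9215 / 0.0015 = 614.333333
ln(614.333333) = 6.420538
ln(alpha) = ln(2.9) = 1.064711
N_min = 6.420538 / 1.064711 = 6.03


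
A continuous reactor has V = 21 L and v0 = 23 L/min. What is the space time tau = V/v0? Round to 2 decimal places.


tau = V / v0
tau = 21 / 23
tau = 0.91 min


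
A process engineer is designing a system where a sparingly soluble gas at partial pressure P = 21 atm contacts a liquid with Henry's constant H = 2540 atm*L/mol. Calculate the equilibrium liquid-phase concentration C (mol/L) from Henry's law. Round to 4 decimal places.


C = P / H
C = 21 / 2540
C = 0.0083 mol/L


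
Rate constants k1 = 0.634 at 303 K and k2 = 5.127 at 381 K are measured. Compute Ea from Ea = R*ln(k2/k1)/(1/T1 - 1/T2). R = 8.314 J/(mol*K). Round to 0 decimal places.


Ea = R * ln(k2/k1) / (1/T1 - 1/T2)
ln(k2/k1) = ln(5.127/0.634) = 2.090227
1/T1 - 1/T2 = 1/303 - 1/381 = 0.000675658117
Ea = 8.314 * 2.090227 / 0.000675658117
Ea = 25720 J/mol


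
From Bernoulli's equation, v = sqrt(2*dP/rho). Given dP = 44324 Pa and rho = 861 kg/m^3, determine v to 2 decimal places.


v = sqrt(2*dP/rho)
v = sqrt(2*44324/861)
v = sqrt(102.95935)
v = 10.15 m/s


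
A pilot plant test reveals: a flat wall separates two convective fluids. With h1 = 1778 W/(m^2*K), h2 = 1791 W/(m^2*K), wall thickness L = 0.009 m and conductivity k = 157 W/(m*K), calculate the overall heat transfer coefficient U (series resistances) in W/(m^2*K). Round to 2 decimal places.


1/U = 1/h1 + L/k + 1/h2
1/U = 1/1778 + 0.009/157 + 1/1791
1/U = 0.0005624297 + 5.73248e-05 + 0.0005583473
1/U = 0.0011781018
U = 848.82 W/(m^2*K)


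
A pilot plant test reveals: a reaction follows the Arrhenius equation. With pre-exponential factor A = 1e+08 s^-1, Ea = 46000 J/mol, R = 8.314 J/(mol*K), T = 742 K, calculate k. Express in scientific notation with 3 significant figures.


k = A * exp(-Ea/(R*T))
k = 1e+08 * exp(-46000 / (8.314 * 742))
k = 1e+08 * exp(-7.456653)
k = 5.78e+04


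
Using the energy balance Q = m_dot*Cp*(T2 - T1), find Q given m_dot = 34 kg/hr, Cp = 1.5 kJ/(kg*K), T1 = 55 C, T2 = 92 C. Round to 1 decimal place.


Q = m_dot * Cp * (T2 - T1)
Q = 34 * 1.5 * (92 - 55)
Q = 34 * 1.5 * 37
Q = 1887.0 kJ/hr


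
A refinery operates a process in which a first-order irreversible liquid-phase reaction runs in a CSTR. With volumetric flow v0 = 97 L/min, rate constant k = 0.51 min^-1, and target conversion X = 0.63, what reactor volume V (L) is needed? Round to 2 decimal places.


V = v0 * X / (k * (1 - X))
V = 97 * 0.63 / (0.51 * (1 - 0.63))
V = 61.11 / (0.51 * 0.37)
V = 61.11 / 0.1887
V = 323.85 L


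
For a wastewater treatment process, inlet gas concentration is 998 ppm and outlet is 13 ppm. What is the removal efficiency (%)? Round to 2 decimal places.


Efficiency = (G_in - G_out) / G_in * 100%
Efficiency = (998 - 13) / 998 * 100
Efficiency = 985 / 998 * 100
Efficiency = 98.70%


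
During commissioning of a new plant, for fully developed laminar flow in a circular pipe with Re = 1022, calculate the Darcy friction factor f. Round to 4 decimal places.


f = 64 / Re
f = 64 / 1022
f = 0.0626


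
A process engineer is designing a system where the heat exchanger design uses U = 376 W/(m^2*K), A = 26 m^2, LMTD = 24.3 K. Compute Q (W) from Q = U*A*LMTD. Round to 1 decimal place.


Q = U * A * LMTD
Q = 376 * 26 * 24.3
Q = 237556.8 W


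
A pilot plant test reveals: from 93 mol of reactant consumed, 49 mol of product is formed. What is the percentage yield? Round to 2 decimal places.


Yield = (moles product / moles consumed) * 100%
Yield = (49 / 93) * 100
Yield = 0.5269 * 100
Yield = 52.69%


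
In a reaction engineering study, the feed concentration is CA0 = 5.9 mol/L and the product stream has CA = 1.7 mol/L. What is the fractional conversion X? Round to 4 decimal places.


X = (CA0 - CA) / CA0
X = (5.9 - 1.7) / 5.9
X = 4.2 / 5.9
X = 0.7119


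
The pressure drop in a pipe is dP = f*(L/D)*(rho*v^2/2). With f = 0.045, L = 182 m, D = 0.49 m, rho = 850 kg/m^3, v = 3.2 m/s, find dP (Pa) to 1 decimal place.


dP = f * (L/D) * (rho*v^2/2)
dP = 0.045 * (182/0.49) * (850*3.2^2/2)
L/D = 371.42857143
rho*v^2/2 = 850*10.24/2 = 4352.0
dP = 0.045 * 371.42857143 * 4352.0
dP = 72740.6 Pa


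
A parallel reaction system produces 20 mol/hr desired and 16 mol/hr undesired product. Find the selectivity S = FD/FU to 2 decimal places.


S = desired product rate / undesired product rate
S = 20 / 16
S = 1.25


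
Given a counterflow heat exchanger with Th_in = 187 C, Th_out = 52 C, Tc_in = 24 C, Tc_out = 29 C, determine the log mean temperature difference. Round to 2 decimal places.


dT1 = Th_in - Tc_out = 187 - 29 = 158
dT2 = Th_out - Tc_in = 52 - 24 = 28
LMTD = (dT1 - dT2) / ln(dT1/dT2)
LMTD = (158 - 28) / ln(158/28)
LMTD = 75.13 K


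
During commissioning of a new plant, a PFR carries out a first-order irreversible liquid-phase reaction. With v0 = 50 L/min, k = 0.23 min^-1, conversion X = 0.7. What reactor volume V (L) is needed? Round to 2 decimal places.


V = (v0/k) * ln(1/(1-X))
V = (50/0.23) * ln(1/(1-0.7))
V = 217.391304 * ln(3.333333)
V = 217.391304 * 1.203973
V = 261.73 L


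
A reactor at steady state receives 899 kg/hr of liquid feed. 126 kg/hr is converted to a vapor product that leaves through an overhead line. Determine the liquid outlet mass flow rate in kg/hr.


Steady-state mass balance on the main outlet: F_out = F_in - F_removed
F_out = 899 - 126
F_out = 773 kg/hr


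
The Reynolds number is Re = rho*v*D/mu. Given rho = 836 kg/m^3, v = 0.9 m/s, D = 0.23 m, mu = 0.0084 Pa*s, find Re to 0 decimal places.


Re = rho * v * D / mu
Re = 836 * 0.9 * 0.23 / 0.0084
Re = 173.052 / 0.0084
Re = 20601


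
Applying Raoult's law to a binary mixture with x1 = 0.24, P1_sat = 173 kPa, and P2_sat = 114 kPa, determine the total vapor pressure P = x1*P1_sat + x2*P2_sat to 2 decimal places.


P = x1*P1_sat + x2*P2_sat
x2 = 1 - x1 = 1 - 0.24 = 0.76
P = 0.24*173 + 0.76*114
P = 41.52 + 86.64
P = 128.16 kPa


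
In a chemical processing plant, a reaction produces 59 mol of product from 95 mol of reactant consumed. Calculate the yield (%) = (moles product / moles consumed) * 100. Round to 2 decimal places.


Yield = (moles product / moles consumed) * 100%
Yield = (59 / 95) * 100
Yield = 0.6211 * 100
Yield = 62.11%


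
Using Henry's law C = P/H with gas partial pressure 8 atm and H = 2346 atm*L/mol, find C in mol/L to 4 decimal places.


C = P / H
C = 8 / 2346
C = 0.0034 mol/L


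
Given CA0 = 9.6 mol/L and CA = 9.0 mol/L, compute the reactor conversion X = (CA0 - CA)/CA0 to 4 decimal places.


X = (CA0 - CA) / CA0
X = (9.6 - 9.0) / 9.6
X = 0.6 / 9.6
X = 0.0625


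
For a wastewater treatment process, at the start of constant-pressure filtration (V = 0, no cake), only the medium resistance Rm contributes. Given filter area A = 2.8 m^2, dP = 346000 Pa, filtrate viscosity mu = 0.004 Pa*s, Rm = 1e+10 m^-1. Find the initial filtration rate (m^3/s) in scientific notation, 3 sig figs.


rate = A * dP / (mu * Rm)
rate = 2.8 * 346000 / (0.004 * 1e+10)
rate = 968800.0 / 4.000e+07
rate = 2.42e-02 m^3/s


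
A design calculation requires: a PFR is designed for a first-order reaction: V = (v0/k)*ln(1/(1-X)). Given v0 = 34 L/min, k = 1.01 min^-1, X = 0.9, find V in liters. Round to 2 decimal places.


V = (v0/k) * ln(1/(1-X))
V = (34/1.01) * ln(1/(1-0.9))
V = 33.663366 * ln(10.0)
V = 33.663366 * 2.302585
V = 77.51 L


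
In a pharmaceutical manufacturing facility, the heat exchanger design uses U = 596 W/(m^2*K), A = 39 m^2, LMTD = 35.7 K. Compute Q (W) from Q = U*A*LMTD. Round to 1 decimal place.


Q = U * A * LMTD
Q = 596 * 39 * 35.7
Q = 829810.8 W


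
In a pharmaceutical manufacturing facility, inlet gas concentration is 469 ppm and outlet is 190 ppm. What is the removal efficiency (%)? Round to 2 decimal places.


Efficiency = (G_in - G_out) / G_in * 100%
Efficiency = (469 - 190) / 469 * 100
Efficiency = 279 / 469 * 100
Efficiency = 59.49%


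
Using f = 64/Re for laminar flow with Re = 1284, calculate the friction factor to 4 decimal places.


f = 64 / Re
f = 64 / 1284
f = 0.0498


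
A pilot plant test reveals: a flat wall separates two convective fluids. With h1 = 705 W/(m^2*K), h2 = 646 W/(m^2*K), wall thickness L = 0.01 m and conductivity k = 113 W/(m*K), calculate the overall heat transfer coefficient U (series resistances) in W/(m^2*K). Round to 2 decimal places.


1/U = 1/h1 + L/k + 1/h2
1/U = 1/705 + 0.01/113 + 1/646
1/U = 0.0014184397 + 8.84956e-05 + 0.0015479876
1/U = 0.0030549229
U = 327.34 W/(m^2*K)


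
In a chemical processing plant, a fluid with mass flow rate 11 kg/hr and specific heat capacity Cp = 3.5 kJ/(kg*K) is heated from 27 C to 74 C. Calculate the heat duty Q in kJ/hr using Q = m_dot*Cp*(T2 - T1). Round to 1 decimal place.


Q = m_dot * Cp * (T2 - T1)
Q = 11 * 3.5 * (74 - 27)
Q = 11 * 3.5 * 47
Q = 1809.5 kJ/hr


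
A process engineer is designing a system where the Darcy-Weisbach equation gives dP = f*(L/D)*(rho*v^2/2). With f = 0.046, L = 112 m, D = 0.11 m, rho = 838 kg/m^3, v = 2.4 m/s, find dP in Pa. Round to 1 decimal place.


dP = f * (L/D) * (rho*v^2/2)
dP = 0.046 * (112/0.11) * (838*2.4^2/2)
L/D = 1018.18181818
rho*v^2/2 = 838*5.76/2 = 2413.44
dP = 0.046 * 1018.18181818 * 2413.44
dP = 113036.8 Pa


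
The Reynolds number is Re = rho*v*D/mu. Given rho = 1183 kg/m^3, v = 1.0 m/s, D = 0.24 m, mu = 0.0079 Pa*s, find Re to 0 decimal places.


Re = rho * v * D / mu
Re = 1183 * 1.0 * 0.24 / 0.0079
Re = 283.92 / 0.0079
Re = 35939


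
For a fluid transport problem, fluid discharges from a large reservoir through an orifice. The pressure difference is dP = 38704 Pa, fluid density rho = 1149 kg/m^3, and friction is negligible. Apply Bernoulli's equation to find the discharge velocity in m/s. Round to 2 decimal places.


v = sqrt(2*dP/rho)
v = sqrt(2*38704/1149)
v = sqrt(67.369887)
v = 8.21 m/s


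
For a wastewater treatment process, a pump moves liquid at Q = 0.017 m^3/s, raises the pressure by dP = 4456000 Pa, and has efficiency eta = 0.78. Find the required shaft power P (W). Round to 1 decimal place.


P = Q * dP / eta
P = 0.017 * 4456000 / 0.78
P = 75752.0 / 0.78
P = 97117.9 W


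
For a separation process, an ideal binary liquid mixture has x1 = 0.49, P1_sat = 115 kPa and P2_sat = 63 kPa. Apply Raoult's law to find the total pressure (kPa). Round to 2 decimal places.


P = x1*P1_sat + x2*P2_sat
x2 = 1 - x1 = 1 - 0.49 = 0.51
P = 0.49*115 + 0.51*63
P = 56.35 + 32.13
P = 88.48 kPa


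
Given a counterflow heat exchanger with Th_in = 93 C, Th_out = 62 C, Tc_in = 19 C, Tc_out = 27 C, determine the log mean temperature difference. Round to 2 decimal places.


dT1 = Th_in - Tc_out = 93 - 27 = 66
dT2 = Th_out - Tc_in = 62 - 19 = 43
LMTD = (dT1 - dT2) / ln(dT1/dT2)
LMTD = (66 - 43) / ln(66/43)
LMTD = 53.68 K


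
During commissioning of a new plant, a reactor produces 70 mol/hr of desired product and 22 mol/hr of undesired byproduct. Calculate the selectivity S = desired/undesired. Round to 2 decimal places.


S = desired product rate / undesired product rate
S = 70 / 22
S = 3.18


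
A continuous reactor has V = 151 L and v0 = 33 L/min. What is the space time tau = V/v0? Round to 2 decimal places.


tau = V / v0
tau = 151 / 33
tau = 4.58 min


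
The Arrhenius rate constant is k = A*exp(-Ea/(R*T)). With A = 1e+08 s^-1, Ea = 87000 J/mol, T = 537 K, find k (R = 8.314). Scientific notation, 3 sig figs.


k = A * exp(-Ea/(R*T))
k = 1e+08 * exp(-87000 / (8.314 * 537))
k = 1e+08 * exp(-19.48655)
k = 3.44e-01


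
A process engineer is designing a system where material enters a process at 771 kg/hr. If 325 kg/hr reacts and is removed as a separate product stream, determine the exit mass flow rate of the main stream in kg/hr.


Steady-state mass balance on the main outlet: F_out = F_in - F_removed
F_out = 771 - 325
F_out = 446 kg/hr


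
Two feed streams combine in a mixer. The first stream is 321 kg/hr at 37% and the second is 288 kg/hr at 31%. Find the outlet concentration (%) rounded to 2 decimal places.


Mass balance on solute: F1*x1 + F2*x2 = F3*x3
F3 = F1 + F2 = 321 + 288 = 609 kg/hr
x3 = (F1*x1 + F2*x2)/F3
x3 = (321*0.37 + 288*0.31) / 609
x3 = 34.16%


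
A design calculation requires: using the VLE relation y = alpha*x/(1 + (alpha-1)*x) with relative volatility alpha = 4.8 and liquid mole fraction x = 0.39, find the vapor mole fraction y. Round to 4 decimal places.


y = alpha*x / (1 + (alpha-1)*x)
y = 4.8*0.39 / (1 + (4.8-1)*0.39)
y = 1.872 / (1 + 1.482)
y = 1.872 / 2.482
y = 0.7542


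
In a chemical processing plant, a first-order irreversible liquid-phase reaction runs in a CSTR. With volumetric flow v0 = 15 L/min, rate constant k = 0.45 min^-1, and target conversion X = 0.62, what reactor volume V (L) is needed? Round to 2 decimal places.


V = v0 * X / (k * (1 - X))
V = 15 * 0.62 / (0.45 * (1 - 0.62))
V = 9.3 / (0.45 * 0.38)
V = 9.3 / 0.171
V = 54.39 L


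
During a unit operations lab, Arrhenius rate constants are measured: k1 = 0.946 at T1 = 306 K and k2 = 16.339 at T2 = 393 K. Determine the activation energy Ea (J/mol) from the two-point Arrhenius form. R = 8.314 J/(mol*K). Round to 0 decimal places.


Ea = R * ln(k2/k1) / (1/T1 - 1/T2)
ln(k2/k1) = ln(16.339/0.946) = 2.8490676
1/T1 - 1/T2 = 1/306 - 1/393 = 0.000723444594
Ea = 8.314 * 2.8490676 / 0.000723444594
Ea = 32742 J/mol


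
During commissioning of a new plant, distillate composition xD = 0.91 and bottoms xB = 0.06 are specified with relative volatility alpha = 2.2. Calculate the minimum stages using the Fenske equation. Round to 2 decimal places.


N_min = ln((xD*(1-xB))/(xB*(1-xD))) / ln(alpha)
Numerator inside ln: 0.8554 / 0.0054 = 158.407407
ln(158.407407) = 5.06517
ln(alpha) = ln(2.2) = 0.788457
N_min = 5.06517 / 0.788457 = 6.42


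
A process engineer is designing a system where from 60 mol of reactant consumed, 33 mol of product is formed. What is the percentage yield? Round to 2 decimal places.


Yield = (moles product / moles consumed) * 100%
Yield = (33 / 60) * 100
Yield = 0.55 * 100
Yield = 55.00%


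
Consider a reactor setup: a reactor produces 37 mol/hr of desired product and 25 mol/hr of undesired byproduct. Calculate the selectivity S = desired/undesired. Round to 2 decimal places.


S = desired product rate / undesired product rate
S = 37 / 25
S = 1.48


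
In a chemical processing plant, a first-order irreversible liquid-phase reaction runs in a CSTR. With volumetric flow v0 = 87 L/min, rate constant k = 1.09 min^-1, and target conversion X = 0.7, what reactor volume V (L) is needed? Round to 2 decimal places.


V = v0 * X / (k * (1 - X))
V = 87 * 0.7 / (1.09 * (1 - 0.7))
V = 60.9 / (1.09 * 0.3)
V = 60.9 / 0.327
V = 186.24 L


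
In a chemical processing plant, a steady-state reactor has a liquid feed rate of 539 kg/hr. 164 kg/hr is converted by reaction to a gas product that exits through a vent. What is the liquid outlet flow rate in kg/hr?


Steady-state mass balance on the main outlet: F_out = F_in - F_removed
F_out = 539 - 164
F_out = 375 kg/hr


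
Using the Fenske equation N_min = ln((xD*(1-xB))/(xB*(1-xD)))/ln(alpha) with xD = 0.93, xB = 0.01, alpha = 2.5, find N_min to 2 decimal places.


N_min = ln((xD*(1-xB))/(xB*(1-xD))) / ln(alpha)
Numerator inside ln: 0.9207 / 0.0007 = 1315.285714
ln(1315.285714) = 7.181809
ln(alpha) = ln(2.5) = 0.916291
N_min = 7.181809 / 0.916291 = 7.84


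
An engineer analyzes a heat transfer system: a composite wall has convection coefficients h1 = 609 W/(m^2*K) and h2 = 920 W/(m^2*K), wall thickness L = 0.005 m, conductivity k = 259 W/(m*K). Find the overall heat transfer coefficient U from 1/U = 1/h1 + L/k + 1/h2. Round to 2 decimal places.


1/U = 1/h1 + L/k + 1/h2
1/U = 1/609 + 0.005/259 + 1/920
1/U = 0.0016420361 + 1.9305e-05 + 0.0010869565
1/U = 0.0027482976
U = 363.86 W/(m^2*K)


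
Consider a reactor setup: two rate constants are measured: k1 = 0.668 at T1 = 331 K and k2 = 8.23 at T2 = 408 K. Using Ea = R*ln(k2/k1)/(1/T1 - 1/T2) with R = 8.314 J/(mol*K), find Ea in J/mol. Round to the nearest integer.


Ea = R * ln(k2/k1) / (1/T1 - 1/T2)
ln(k2/k1) = ln(8.23/0.668) = 2.5112531
1/T1 - 1/T2 = 1/331 - 1/408 = 0.000570167644
Ea = 8.314 * 2.5112531 / 0.000570167644
Ea = 36618 J/mol
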